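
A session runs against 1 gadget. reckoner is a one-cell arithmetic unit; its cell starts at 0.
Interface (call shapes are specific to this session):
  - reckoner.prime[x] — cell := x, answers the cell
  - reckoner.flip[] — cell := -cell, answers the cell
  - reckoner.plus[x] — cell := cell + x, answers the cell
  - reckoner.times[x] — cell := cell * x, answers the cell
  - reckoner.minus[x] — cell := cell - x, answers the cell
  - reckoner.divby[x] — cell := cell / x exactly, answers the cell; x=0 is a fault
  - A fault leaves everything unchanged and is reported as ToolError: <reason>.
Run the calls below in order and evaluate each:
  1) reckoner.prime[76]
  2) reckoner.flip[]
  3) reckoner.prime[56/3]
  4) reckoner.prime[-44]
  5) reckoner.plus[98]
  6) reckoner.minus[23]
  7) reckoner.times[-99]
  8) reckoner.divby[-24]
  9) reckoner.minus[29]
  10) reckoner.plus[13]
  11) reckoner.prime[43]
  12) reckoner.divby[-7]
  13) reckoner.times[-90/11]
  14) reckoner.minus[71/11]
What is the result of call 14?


Answer: 3373/77

Derivation:
-- reckoner.prime(x: 76) == 76
-- reckoner.flip() == -76
-- reckoner.prime(x: 56/3) == 56/3
-- reckoner.prime(x: -44) == -44
-- reckoner.plus(x: 98) == 54
-- reckoner.minus(x: 23) == 31
-- reckoner.times(x: -99) == -3069
-- reckoner.divby(x: -24) == 1023/8
-- reckoner.minus(x: 29) == 791/8
-- reckoner.plus(x: 13) == 895/8
-- reckoner.prime(x: 43) == 43
-- reckoner.divby(x: -7) == -43/7
-- reckoner.times(x: -90/11) == 3870/77
-- reckoner.minus(x: 71/11) == 3373/77


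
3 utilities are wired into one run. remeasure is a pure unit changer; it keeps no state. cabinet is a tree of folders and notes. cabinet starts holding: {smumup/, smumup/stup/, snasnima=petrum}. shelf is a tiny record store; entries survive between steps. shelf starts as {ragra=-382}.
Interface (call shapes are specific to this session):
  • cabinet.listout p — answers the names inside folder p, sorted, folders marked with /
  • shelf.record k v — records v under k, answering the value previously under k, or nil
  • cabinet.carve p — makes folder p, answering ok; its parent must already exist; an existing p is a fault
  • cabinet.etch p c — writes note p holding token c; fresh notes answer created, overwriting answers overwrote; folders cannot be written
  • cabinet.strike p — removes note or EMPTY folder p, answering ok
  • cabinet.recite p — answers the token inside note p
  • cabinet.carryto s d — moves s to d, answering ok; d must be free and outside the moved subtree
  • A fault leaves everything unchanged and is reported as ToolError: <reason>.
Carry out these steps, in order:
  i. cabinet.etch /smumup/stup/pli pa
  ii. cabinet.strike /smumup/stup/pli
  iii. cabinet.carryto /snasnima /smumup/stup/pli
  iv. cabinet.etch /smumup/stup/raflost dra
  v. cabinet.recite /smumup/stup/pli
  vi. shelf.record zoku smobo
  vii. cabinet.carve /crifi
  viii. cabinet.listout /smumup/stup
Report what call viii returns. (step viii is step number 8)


Answer: [pli, raflost]

Derivation:
Act: etch[p: /smumup/stup/pli; c: pa]
Obs: created
Act: strike[p: /smumup/stup/pli]
Obs: ok
Act: carryto[s: /snasnima; d: /smumup/stup/pli]
Obs: ok
Act: etch[p: /smumup/stup/raflost; c: dra]
Obs: created
Act: recite[p: /smumup/stup/pli]
Obs: petrum
Act: record[k: zoku; v: smobo]
Obs: nil
Act: carve[p: /crifi]
Obs: ok
Act: listout[p: /smumup/stup]
Obs: [pli, raflost]


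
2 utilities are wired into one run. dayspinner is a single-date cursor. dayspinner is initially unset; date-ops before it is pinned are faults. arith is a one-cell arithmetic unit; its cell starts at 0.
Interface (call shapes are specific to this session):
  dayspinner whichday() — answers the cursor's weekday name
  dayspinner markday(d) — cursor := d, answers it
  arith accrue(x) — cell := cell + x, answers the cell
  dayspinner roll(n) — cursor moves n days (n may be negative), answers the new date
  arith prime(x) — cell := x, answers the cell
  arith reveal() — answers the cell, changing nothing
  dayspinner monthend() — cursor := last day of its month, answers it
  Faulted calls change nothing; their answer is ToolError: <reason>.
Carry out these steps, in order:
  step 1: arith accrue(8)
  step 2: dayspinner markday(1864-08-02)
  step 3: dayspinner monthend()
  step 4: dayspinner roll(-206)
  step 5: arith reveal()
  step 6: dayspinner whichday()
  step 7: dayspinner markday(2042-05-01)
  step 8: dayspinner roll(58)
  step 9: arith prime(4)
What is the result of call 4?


Answer: 1864-02-07

Derivation:
-- arith accrue(x='8') ~> 8
-- dayspinner markday(d='1864-08-02') ~> 1864-08-02
-- dayspinner monthend() ~> 1864-08-31
-- dayspinner roll(n='-206') ~> 1864-02-07
-- arith reveal() ~> 8
-- dayspinner whichday() ~> Sunday
-- dayspinner markday(d='2042-05-01') ~> 2042-05-01
-- dayspinner roll(n='58') ~> 2042-06-28
-- arith prime(x='4') ~> 4


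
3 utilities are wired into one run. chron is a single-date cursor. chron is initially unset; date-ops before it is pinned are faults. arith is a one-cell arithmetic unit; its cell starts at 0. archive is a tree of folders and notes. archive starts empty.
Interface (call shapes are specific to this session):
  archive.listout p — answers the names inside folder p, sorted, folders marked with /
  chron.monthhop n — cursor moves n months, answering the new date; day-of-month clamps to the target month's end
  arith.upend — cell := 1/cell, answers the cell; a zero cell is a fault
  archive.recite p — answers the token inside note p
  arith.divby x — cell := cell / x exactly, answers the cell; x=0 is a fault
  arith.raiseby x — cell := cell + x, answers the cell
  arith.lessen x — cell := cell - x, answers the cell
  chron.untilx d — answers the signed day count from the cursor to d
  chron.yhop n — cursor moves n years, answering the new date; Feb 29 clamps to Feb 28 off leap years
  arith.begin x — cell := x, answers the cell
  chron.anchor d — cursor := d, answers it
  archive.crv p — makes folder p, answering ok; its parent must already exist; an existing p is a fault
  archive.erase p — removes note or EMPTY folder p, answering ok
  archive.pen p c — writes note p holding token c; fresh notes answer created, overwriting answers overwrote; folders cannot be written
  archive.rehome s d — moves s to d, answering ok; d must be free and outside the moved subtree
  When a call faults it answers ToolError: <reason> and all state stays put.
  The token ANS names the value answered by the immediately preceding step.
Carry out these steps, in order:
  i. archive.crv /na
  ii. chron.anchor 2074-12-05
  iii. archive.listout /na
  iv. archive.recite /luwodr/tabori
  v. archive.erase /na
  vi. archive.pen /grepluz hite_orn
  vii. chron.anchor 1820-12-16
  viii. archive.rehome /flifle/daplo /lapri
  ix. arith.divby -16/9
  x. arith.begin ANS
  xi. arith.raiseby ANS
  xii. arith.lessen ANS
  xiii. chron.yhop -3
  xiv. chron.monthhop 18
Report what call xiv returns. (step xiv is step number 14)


Answer: 1819-06-16

Derivation:
==> archive.crv(p=/na)
<== ok
==> chron.anchor(d=2074-12-05)
<== 2074-12-05
==> archive.listout(p=/na)
<== []
==> archive.recite(p=/luwodr/tabori)
<== ToolError: not found
==> archive.erase(p=/na)
<== ok
==> archive.pen(p=/grepluz, c=hite_orn)
<== created
==> chron.anchor(d=1820-12-16)
<== 1820-12-16
==> archive.rehome(s=/flifle/daplo, d=/lapri)
<== ToolError: not found
==> arith.divby(x=-16/9)
<== 0
==> arith.begin(x=ANS)
<== 0
==> arith.raiseby(x=ANS)
<== 0
==> arith.lessen(x=ANS)
<== 0
==> chron.yhop(n=-3)
<== 1817-12-16
==> chron.monthhop(n=18)
<== 1819-06-16


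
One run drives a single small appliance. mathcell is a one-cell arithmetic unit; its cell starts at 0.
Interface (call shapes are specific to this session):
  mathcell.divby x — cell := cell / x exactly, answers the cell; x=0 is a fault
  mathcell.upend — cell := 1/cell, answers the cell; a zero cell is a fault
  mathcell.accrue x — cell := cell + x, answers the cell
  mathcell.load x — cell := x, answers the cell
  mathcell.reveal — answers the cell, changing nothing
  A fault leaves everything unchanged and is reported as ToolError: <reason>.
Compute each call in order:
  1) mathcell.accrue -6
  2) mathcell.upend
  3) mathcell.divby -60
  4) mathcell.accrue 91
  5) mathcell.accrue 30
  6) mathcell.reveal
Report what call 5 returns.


Using mathcell.accrue with x='-6', and observe -6.
I use mathcell.upend(), and see -1/6.
Using mathcell.divby with x='-60', and observe 1/360.
I use mathcell.accrue with x='91', — result: 32761/360.
Next I call mathcell.accrue with x='30', — result: 43561/360.
I use mathcell.reveal(), giving 43561/360.

Answer: 43561/360


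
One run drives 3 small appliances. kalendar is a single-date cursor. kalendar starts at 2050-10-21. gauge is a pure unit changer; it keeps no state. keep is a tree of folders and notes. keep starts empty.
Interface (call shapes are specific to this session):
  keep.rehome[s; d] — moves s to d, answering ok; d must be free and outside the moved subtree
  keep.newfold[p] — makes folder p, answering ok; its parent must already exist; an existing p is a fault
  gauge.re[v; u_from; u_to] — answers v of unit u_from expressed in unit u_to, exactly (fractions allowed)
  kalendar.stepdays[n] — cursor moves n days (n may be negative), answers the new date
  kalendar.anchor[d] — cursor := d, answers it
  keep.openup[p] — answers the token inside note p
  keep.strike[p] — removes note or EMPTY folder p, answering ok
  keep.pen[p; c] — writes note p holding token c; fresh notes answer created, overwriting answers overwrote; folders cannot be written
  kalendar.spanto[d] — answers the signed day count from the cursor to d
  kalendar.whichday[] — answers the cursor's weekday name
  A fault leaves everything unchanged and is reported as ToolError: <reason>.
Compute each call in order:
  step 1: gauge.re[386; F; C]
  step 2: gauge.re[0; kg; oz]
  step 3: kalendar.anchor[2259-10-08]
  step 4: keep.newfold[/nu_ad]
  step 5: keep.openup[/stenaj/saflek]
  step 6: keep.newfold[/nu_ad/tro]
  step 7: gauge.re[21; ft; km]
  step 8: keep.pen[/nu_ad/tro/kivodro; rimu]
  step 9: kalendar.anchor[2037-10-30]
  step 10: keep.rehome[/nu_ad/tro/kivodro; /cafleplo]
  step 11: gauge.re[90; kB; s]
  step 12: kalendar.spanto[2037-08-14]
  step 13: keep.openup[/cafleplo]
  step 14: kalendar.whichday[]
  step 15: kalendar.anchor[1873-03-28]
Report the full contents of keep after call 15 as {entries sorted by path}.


Answer: {cafleplo=rimu, nu_ad/, nu_ad/tro/}

Derivation:
I run re passing v='386', u_from='F', u_to='C', and observe 590/3.
I run re passing v='0', u_from='kg', u_to='oz', and see 0.
I use anchor passing d='2259-10-08': 2259-10-08.
Next I call newfold passing p='/nu_ad', and see ok.
Now I run openup passing p='/stenaj/saflek', which returns ToolError: not found.
Invoking newfold passing p='/nu_ad/tro', and observe ok.
Then re passing v='21', u_from='ft', u_to='km', and see 8001/1250000.
I invoke pen passing p='/nu_ad/tro/kivodro', c='rimu', which returns created.
Now I run anchor passing d='2037-10-30', — result: 2037-10-30.
I call rehome passing s='/nu_ad/tro/kivodro', d='/cafleplo', which returns ok.
Invoking re passing v='90', u_from='kB', u_to='s', which returns ToolError: incompatible units.
I call spanto passing d='2037-08-14', giving -77.
Using openup passing p='/cafleplo', which returns rimu.
I call whichday(), yielding Friday.
I run anchor passing d='1873-03-28', which returns 1873-03-28.


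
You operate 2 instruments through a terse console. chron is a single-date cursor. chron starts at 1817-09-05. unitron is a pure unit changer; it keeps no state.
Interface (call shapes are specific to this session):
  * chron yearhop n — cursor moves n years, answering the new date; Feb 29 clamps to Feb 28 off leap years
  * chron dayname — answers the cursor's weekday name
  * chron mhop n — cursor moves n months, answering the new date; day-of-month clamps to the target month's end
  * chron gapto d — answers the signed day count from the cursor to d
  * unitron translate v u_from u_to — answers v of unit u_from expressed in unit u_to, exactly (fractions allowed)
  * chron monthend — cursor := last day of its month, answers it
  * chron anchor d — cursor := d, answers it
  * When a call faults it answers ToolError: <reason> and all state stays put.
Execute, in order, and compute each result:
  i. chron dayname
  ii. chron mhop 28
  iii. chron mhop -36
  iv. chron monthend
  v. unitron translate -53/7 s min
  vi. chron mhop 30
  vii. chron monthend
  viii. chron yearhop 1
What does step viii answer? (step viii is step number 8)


! chron dayname() == Friday
! chron mhop(n=28) == 1820-01-05
! chron mhop(n=-36) == 1817-01-05
! chron monthend() == 1817-01-31
! unitron translate(v=-53/7, u_from=s, u_to=min) == -53/420
! chron mhop(n=30) == 1819-07-31
! chron monthend() == 1819-07-31
! chron yearhop(n=1) == 1820-07-31

Answer: 1820-07-31


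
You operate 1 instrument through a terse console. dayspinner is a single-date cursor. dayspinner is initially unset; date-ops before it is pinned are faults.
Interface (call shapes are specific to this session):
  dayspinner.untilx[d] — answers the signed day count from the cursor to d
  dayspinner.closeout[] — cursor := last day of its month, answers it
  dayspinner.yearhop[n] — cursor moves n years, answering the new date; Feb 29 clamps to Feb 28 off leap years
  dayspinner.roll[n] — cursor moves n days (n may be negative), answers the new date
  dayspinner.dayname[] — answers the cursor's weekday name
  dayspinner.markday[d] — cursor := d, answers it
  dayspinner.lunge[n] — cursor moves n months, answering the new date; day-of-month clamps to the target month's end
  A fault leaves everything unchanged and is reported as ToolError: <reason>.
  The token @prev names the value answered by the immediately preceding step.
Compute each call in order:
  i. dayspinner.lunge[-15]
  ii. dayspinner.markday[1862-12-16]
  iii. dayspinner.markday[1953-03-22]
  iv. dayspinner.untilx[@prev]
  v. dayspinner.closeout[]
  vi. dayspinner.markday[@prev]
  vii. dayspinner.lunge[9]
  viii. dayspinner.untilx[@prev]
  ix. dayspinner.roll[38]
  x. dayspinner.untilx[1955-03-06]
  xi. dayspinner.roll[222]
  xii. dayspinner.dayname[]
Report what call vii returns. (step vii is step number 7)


Answer: 1953-12-31

Derivation:
~$ dayspinner.lunge n=-15
= ToolError: no date set
~$ dayspinner.markday d=1862-12-16
= 1862-12-16
~$ dayspinner.markday d=1953-03-22
= 1953-03-22
~$ dayspinner.untilx d=@prev
= 0
~$ dayspinner.closeout
= 1953-03-31
~$ dayspinner.markday d=@prev
= 1953-03-31
~$ dayspinner.lunge n=9
= 1953-12-31
~$ dayspinner.untilx d=@prev
= 0
~$ dayspinner.roll n=38
= 1954-02-07
~$ dayspinner.untilx d=1955-03-06
= 392
~$ dayspinner.roll n=222
= 1954-09-17
~$ dayspinner.dayname
= Friday


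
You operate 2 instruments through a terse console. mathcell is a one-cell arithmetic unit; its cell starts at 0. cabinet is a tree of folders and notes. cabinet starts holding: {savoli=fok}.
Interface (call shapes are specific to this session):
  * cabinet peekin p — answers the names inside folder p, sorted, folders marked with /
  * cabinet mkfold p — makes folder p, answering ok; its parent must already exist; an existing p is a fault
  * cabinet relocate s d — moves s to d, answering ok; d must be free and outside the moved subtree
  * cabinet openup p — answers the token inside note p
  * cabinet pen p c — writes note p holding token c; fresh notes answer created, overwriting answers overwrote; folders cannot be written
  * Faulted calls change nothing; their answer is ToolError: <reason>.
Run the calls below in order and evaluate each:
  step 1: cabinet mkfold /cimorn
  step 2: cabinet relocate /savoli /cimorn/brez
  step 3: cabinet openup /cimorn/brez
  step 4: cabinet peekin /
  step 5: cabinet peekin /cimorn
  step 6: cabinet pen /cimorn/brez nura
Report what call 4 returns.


Step: cabinet mkfold[p: /cimorn]
Result: ok
Step: cabinet relocate[s: /savoli; d: /cimorn/brez]
Result: ok
Step: cabinet openup[p: /cimorn/brez]
Result: fok
Step: cabinet peekin[p: /]
Result: [cimorn/]
Step: cabinet peekin[p: /cimorn]
Result: [brez]
Step: cabinet pen[p: /cimorn/brez; c: nura]
Result: overwrote

Answer: [cimorn/]


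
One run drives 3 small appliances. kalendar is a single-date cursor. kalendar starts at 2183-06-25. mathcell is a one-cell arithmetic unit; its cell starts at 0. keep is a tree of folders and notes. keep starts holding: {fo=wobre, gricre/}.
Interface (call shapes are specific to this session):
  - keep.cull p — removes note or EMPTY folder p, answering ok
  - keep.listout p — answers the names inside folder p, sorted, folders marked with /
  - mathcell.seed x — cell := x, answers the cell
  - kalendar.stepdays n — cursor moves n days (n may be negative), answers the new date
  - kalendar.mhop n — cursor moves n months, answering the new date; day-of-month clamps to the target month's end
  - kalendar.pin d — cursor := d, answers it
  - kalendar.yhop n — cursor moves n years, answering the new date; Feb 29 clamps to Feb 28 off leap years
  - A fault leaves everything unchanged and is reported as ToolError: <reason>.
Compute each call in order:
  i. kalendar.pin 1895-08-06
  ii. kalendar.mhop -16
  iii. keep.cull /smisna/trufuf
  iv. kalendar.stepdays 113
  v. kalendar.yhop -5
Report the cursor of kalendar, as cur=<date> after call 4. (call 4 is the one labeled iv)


→ pin(1895-08-06)
← 1895-08-06
→ mhop(-16)
← 1894-04-06
→ cull(/smisna/trufuf)
← ToolError: not found
→ stepdays(113)
← 1894-07-28
→ yhop(-5)
← 1889-07-28

Answer: cur=1894-07-28


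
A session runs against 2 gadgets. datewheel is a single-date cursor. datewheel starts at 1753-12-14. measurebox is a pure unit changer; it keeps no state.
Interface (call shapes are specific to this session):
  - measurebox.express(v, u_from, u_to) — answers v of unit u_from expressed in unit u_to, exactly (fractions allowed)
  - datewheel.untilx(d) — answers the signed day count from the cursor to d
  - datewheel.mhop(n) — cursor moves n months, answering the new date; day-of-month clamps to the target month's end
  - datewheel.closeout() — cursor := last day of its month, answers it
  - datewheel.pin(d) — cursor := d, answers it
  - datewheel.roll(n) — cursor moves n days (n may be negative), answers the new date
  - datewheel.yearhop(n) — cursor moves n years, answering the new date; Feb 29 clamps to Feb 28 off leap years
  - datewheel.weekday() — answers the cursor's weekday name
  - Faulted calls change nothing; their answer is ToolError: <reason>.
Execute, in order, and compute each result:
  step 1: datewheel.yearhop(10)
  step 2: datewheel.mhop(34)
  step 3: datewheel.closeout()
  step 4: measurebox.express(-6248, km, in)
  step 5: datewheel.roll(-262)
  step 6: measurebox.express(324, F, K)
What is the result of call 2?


Calling datewheel.yearhop on n='10', giving 1763-12-14.
I run datewheel.mhop on n='34', yielding 1766-10-14.
Invoking datewheel.closeout: 1766-10-31.
I call measurebox.express on v='-6248', u_from='km', u_to='in', and see -31240000000/127.
I use datewheel.roll on n='-262', and get 1766-02-11.
I use measurebox.express on v='324', u_from='F', u_to='K', and get 78367/180.

Answer: 1766-10-14


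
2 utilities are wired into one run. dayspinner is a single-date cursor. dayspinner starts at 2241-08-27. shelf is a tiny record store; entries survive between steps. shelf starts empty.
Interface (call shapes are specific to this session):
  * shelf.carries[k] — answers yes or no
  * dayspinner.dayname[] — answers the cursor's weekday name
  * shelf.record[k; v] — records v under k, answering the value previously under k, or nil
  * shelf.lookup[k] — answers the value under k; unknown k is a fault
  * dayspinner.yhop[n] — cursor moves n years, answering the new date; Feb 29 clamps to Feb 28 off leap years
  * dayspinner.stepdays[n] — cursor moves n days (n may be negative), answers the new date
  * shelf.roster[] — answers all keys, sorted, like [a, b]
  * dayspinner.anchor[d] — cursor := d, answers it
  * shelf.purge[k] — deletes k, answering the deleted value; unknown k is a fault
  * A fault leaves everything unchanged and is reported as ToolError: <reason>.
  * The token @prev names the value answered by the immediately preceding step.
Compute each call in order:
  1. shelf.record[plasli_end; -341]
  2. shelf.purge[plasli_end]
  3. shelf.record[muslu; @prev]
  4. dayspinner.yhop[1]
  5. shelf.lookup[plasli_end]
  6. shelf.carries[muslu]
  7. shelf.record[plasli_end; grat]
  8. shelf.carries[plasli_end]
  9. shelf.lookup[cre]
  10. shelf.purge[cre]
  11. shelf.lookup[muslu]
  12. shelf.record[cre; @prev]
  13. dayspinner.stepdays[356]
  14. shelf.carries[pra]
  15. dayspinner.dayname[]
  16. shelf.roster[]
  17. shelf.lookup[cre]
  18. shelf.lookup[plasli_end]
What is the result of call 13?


$ shelf.record k→plasli_end v→-341
  nil
$ shelf.purge k→plasli_end
  -341
$ shelf.record k→muslu v→@prev
  nil
$ dayspinner.yhop n→1
  2242-08-27
$ shelf.lookup k→plasli_end
  ToolError: no such key plasli_end
$ shelf.carries k→muslu
  yes
$ shelf.record k→plasli_end v→grat
  nil
$ shelf.carries k→plasli_end
  yes
$ shelf.lookup k→cre
  ToolError: no such key cre
$ shelf.purge k→cre
  ToolError: no such key cre
$ shelf.lookup k→muslu
  -341
$ shelf.record k→cre v→@prev
  nil
$ dayspinner.stepdays n→356
  2243-08-18
$ shelf.carries k→pra
  no
$ dayspinner.dayname
  Friday
$ shelf.roster
  [cre, muslu, plasli_end]
$ shelf.lookup k→cre
  -341
$ shelf.lookup k→plasli_end
  grat

Answer: 2243-08-18


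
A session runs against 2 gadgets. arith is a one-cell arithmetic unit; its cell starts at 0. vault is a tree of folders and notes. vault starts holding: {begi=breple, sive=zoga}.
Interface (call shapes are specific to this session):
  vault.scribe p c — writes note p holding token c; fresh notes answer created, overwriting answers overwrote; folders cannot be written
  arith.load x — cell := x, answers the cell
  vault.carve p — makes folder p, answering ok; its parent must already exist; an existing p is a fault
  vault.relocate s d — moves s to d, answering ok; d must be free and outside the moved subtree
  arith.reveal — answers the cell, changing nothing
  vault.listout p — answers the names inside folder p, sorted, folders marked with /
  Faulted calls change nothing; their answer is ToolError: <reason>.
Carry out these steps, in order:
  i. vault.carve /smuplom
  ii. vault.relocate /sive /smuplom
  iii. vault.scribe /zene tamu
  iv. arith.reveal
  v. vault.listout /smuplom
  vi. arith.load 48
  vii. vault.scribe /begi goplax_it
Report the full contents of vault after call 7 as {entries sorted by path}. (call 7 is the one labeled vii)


! carve(p='/smuplom') ~> ok
! relocate(s='/sive', d='/smuplom') ~> ToolError: exists
! scribe(p='/zene', c='tamu') ~> created
! reveal() ~> 0
! listout(p='/smuplom') ~> []
! load(x='48') ~> 48
! scribe(p='/begi', c='goplax_it') ~> overwrote

Answer: {begi=goplax_it, sive=zoga, smuplom/, zene=tamu}


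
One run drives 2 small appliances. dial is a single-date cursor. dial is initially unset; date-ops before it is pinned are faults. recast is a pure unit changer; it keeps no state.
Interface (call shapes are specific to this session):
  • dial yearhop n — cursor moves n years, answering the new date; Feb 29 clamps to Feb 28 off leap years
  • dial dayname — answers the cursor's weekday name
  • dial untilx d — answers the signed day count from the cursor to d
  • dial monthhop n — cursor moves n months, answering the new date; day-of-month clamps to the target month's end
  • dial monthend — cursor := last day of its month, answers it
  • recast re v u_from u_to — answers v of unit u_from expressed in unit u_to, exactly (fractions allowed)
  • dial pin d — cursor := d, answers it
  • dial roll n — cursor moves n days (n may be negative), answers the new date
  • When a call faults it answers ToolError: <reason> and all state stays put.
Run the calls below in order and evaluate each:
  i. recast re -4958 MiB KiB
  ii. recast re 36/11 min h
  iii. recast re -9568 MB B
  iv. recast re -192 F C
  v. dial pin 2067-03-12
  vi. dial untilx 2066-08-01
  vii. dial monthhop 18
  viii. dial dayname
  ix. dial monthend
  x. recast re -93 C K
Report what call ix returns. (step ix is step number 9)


Answer: 2068-09-30

Derivation:
CALL recast re[v→-4958; u_from→MiB; u_to→KiB]
RET  -5076992
CALL recast re[v→36/11; u_from→min; u_to→h]
RET  3/55
CALL recast re[v→-9568; u_from→MB; u_to→B]
RET  -9568000000
CALL recast re[v→-192; u_from→F; u_to→C]
RET  -1120/9
CALL dial pin[d→2067-03-12]
RET  2067-03-12
CALL dial untilx[d→2066-08-01]
RET  -223
CALL dial monthhop[n→18]
RET  2068-09-12
CALL dial dayname[]
RET  Wednesday
CALL dial monthend[]
RET  2068-09-30
CALL recast re[v→-93; u_from→C; u_to→K]
RET  3603/20


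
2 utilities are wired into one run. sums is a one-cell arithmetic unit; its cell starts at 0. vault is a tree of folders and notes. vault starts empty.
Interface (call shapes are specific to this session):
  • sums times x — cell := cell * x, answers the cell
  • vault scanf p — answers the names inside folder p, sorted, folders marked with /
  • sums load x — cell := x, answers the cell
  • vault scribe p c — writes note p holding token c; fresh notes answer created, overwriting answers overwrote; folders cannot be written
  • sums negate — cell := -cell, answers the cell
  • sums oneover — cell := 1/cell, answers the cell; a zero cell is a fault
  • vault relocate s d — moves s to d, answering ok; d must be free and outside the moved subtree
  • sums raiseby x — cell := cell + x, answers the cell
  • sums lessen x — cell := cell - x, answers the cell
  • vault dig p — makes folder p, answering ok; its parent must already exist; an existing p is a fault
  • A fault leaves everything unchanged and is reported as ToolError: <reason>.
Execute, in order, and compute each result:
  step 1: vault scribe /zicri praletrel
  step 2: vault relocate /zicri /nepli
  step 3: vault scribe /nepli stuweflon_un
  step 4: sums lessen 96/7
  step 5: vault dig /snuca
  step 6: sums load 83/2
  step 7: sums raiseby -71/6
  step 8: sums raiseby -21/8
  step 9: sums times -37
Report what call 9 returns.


I invoke vault scribe with p→/zicri, c→praletrel: created.
I call vault relocate with s→/zicri, d→/nepli, → ok.
Using vault scribe with p→/nepli, c→stuweflon_un, yielding overwrote.
I invoke sums lessen with x→96/7, and get -96/7.
I run vault dig with p→/snuca, and see ok.
Invoking sums load with x→83/2, and get 83/2.
Calling sums raiseby with x→-71/6, — result: 89/3.
I run sums raiseby with x→-21/8, — result: 649/24.
Calling sums times with x→-37, — result: -24013/24.

Answer: -24013/24


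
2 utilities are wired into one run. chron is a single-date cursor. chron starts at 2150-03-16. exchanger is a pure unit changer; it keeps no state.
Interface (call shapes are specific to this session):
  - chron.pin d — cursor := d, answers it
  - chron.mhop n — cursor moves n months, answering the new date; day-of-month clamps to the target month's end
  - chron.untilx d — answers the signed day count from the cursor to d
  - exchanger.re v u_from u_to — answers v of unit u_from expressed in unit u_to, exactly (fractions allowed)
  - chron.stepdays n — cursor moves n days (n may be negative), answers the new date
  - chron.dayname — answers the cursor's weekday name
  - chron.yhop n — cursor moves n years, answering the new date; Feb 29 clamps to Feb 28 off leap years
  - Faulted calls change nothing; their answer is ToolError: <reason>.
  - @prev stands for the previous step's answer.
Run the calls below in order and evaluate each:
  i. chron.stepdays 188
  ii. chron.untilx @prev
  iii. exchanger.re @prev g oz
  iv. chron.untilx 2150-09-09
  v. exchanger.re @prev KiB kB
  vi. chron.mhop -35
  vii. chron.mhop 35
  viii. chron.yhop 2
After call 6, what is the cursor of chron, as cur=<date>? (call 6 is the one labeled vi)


Answer: cur=2147-10-20

Derivation:
Now I run stepdays(n='188'), yielding 2150-09-20.
I use untilx(d='@prev'), and see 0.
I invoke re(v='@prev', u_from='g', u_to='oz'), yielding 0.
Now I run untilx(d='2150-09-09'), yielding -11.
I try re(v='@prev', u_from='KiB', u_to='kB'), yielding -1408/125.
I try mhop(n='-35'): 2147-10-20.
Now I run mhop(n='35'), and get 2150-09-20.
Invoking yhop(n='2'), and get 2152-09-20.


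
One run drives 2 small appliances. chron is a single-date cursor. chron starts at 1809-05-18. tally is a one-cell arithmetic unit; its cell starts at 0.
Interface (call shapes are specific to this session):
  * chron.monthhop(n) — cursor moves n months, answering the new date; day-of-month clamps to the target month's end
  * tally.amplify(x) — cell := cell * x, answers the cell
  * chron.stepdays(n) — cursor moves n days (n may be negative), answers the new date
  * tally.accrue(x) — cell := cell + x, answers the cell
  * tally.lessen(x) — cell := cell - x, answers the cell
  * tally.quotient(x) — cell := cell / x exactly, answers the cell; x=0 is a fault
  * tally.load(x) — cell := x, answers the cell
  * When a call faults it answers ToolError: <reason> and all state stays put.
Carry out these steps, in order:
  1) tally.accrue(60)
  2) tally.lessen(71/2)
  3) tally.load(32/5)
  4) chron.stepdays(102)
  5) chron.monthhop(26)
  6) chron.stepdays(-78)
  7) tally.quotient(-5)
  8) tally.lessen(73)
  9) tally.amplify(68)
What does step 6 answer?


Now I run tally.accrue with 60, which returns 60.
Now I run tally.lessen with 71/2, and observe 49/2.
I run tally.load with 32/5, which returns 32/5.
Then chron.stepdays with 102, which returns 1809-08-28.
Invoking chron.monthhop with 26: 1811-10-28.
Then chron.stepdays with -78: 1811-08-11.
I try tally.quotient with -5, which returns -32/25.
I try tally.lessen with 73, and get -1857/25.
I use tally.amplify with 68, yielding -126276/25.

Answer: 1811-08-11


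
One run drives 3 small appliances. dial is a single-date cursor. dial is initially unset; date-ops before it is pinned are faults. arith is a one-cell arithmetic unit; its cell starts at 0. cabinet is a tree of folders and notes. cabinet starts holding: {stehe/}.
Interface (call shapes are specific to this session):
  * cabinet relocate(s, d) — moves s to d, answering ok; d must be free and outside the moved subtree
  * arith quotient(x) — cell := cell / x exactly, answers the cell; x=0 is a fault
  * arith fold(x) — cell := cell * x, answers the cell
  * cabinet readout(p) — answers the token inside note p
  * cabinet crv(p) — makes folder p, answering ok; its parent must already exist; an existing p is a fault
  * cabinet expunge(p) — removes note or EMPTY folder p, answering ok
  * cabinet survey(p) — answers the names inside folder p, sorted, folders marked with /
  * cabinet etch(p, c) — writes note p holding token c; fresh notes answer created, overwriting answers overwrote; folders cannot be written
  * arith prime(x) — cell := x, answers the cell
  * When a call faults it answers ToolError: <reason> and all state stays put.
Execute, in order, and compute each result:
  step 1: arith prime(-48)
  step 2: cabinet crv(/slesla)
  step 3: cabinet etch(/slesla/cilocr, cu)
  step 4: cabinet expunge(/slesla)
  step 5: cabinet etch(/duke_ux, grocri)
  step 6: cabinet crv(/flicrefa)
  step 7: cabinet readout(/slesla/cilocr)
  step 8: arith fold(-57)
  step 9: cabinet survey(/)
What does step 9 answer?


~$ arith prime -48
  -48
~$ cabinet crv /slesla
  ok
~$ cabinet etch /slesla/cilocr cu
  created
~$ cabinet expunge /slesla
  ToolError: not empty
~$ cabinet etch /duke_ux grocri
  created
~$ cabinet crv /flicrefa
  ok
~$ cabinet readout /slesla/cilocr
  cu
~$ arith fold -57
  2736
~$ cabinet survey /
  [duke_ux, flicrefa/, slesla/, stehe/]

Answer: [duke_ux, flicrefa/, slesla/, stehe/]


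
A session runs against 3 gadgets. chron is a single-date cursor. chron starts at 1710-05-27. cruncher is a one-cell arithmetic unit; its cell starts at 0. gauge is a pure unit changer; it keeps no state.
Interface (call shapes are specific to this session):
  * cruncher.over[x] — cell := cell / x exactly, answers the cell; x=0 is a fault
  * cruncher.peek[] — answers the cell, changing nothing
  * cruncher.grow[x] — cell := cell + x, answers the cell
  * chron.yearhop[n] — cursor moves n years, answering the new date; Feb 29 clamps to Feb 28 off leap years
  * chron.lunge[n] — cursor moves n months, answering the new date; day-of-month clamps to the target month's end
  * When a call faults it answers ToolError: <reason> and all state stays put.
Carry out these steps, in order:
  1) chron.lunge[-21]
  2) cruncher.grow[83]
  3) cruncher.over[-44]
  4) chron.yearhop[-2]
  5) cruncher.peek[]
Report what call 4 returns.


Answer: 1706-08-27

Derivation:
-> lunge(n=-21)
<- 1708-08-27
-> grow(x=83)
<- 83
-> over(x=-44)
<- -83/44
-> yearhop(n=-2)
<- 1706-08-27
-> peek()
<- -83/44


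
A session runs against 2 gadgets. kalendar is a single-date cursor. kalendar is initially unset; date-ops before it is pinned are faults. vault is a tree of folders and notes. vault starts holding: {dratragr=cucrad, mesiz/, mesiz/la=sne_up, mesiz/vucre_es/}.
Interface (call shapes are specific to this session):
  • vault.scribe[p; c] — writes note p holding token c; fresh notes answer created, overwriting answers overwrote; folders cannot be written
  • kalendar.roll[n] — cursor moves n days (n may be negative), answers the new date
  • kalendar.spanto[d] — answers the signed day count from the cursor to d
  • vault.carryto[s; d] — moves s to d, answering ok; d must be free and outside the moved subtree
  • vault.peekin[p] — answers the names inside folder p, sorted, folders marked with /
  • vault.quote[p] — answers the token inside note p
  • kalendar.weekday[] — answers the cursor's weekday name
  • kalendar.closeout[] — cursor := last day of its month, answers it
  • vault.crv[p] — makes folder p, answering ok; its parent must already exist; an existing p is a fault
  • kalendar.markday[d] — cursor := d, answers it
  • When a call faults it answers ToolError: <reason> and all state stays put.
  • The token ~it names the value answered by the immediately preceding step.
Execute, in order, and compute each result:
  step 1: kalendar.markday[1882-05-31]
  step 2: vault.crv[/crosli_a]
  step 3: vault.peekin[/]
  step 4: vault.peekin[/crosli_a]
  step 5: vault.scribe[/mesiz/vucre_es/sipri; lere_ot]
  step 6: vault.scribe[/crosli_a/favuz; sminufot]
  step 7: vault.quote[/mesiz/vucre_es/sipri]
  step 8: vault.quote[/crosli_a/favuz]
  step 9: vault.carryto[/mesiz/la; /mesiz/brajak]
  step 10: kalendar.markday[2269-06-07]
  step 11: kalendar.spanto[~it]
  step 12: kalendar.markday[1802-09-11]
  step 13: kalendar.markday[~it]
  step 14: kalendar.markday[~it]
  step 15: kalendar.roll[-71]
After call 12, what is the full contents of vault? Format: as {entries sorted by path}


Answer: {crosli_a/, crosli_a/favuz=sminufot, dratragr=cucrad, mesiz/, mesiz/brajak=sne_up, mesiz/vucre_es/, mesiz/vucre_es/sipri=lere_ot}

Derivation:
I use kalendar.markday on 1882-05-31, yielding 1882-05-31.
I invoke vault.crv on /crosli_a, → ok.
I run vault.peekin on /, and observe [crosli_a/, dratragr, mesiz/].
I invoke vault.peekin on /crosli_a, → [].
Then vault.scribe on /mesiz/vucre_es/sipri, lere_ot, giving created.
I invoke vault.scribe on /crosli_a/favuz, sminufot, and get created.
Then vault.quote on /mesiz/vucre_es/sipri, → lere_ot.
I try vault.quote on /crosli_a/favuz, → sminufot.
Next I call vault.carryto on /mesiz/la, /mesiz/brajak, which returns ok.
I run kalendar.markday on 2269-06-07, and get 2269-06-07.
Invoking kalendar.spanto on ~it, — result: 0.
Next I call kalendar.markday on 1802-09-11: 1802-09-11.
Invoking kalendar.markday on ~it, — result: 1802-09-11.
Now I run kalendar.markday on ~it, yielding 1802-09-11.
Next I call kalendar.roll on -71, yielding 1802-07-02.


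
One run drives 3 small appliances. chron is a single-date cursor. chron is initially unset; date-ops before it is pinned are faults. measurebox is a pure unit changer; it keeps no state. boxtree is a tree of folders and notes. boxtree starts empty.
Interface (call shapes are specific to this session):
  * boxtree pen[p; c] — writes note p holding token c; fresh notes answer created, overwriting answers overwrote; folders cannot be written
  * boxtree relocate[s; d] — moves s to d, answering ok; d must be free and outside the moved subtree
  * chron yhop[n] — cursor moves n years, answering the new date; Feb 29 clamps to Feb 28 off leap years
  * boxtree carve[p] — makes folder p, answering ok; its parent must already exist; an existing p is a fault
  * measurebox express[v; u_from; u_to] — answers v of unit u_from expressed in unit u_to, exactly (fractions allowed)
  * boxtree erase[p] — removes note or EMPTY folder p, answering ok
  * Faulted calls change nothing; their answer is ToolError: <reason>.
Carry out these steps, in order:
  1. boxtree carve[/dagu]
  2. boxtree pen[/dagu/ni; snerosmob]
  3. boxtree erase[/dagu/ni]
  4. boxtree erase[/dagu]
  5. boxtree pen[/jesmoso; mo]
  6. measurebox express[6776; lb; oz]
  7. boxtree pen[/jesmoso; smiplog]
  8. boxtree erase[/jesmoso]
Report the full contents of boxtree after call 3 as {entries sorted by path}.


Answer: {dagu/}

Derivation:
I call boxtree carve passing p→/dagu: ok.
I invoke boxtree pen passing p→/dagu/ni, c→snerosmob, and see created.
I use boxtree erase passing p→/dagu/ni, and see ok.
Next I call boxtree erase passing p→/dagu, → ok.
Calling boxtree pen passing p→/jesmoso, c→mo, and observe created.
I try measurebox express passing v→6776, u_from→lb, u_to→oz, and observe 108416.
I invoke boxtree pen passing p→/jesmoso, c→smiplog: overwrote.
I run boxtree erase passing p→/jesmoso, → ok.


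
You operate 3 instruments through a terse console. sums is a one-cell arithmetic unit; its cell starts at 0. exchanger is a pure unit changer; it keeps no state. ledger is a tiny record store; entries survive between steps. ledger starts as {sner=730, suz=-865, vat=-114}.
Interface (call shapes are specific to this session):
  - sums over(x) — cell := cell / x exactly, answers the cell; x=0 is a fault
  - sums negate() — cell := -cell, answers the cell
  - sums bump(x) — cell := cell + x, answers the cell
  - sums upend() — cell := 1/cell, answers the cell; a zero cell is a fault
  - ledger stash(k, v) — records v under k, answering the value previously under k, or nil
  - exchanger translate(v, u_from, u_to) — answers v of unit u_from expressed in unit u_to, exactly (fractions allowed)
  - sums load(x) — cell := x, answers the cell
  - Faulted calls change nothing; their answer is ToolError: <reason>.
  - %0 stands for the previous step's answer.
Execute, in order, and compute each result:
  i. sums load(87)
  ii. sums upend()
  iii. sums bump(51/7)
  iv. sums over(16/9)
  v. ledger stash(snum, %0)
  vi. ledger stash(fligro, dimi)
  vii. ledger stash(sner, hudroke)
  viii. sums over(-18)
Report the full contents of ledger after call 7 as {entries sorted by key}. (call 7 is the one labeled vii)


Answer: {fligro=dimi, sner=hudroke, snum=3333/812, suz=-865, vat=-114}

Derivation:
==> sums load(x='87')
<== 87
==> sums upend()
<== 1/87
==> sums bump(x='51/7')
<== 4444/609
==> sums over(x='16/9')
<== 3333/812
==> ledger stash(k='snum', v='%0')
<== nil
==> ledger stash(k='fligro', v='dimi')
<== nil
==> ledger stash(k='sner', v='hudroke')
<== 730
==> sums over(x='-18')
<== -1111/4872


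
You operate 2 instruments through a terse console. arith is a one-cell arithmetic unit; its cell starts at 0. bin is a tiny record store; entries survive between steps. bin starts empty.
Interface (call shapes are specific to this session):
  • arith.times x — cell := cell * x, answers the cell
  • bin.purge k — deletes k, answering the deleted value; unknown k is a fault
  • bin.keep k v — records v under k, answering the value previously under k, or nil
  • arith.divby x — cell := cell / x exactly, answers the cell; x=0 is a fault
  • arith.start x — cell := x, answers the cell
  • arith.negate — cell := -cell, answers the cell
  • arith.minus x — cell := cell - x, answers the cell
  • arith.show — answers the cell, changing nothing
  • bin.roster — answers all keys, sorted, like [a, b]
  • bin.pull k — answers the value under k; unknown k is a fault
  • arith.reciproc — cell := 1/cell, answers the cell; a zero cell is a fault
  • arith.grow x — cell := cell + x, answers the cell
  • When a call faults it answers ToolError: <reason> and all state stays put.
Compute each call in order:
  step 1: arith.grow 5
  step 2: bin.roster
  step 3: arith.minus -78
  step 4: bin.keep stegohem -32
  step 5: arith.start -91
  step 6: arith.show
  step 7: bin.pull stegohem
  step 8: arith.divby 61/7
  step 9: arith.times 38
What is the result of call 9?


Answer: -24206/61

Derivation:
% arith.grow x: 5
= 5
% bin.roster
= []
% arith.minus x: -78
= 83
% bin.keep k: stegohem v: -32
= nil
% arith.start x: -91
= -91
% arith.show
= -91
% bin.pull k: stegohem
= -32
% arith.divby x: 61/7
= -637/61
% arith.times x: 38
= -24206/61
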